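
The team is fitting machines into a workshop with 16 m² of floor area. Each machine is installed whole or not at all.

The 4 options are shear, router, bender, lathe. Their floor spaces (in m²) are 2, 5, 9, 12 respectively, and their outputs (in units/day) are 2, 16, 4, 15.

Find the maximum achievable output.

22

Allowing fractional choices, the relaxed optimum would be about 29.8, but machines are indivisible.
shear + router + bender: floor space 2 + 5 + 9 = 16 ≤ 16, output 2 + 16 + 4 = 22.
router + bender: floor space 5 + 9 = 14 ≤ 16, output 16 + 4 = 20.
Best is shear, router, and bender with total output 22.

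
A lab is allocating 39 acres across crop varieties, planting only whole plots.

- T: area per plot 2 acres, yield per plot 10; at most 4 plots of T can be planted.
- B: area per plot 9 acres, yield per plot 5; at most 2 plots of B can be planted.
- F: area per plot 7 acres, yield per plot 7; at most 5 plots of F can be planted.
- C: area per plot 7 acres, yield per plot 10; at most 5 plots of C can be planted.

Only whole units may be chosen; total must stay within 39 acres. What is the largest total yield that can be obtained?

80

This is a bounded integer knapsack.
T has the best ratio (10/2); taking only T gives at most 4×10 = 40 (stopped by the supply cap of 4).
Mixing does better — 4×T and 4×C: area 36 ≤ 39, yield 4·10 + 4·10 = 80.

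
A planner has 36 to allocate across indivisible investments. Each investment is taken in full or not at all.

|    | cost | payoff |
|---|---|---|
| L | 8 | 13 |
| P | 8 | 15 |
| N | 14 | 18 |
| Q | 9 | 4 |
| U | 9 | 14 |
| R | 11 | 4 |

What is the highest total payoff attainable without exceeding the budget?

Allowing fractional choices, the relaxed optimum would be about 56.1, but investments are indivisible.
P + N + U: cost 8 + 14 + 9 = 31 ≤ 36, payoff 15 + 18 + 14 = 47.
L + P + N: cost 8 + 8 + 14 = 30 ≤ 36, payoff 13 + 15 + 18 = 46.
Best is P, N, and U with total payoff 47.

47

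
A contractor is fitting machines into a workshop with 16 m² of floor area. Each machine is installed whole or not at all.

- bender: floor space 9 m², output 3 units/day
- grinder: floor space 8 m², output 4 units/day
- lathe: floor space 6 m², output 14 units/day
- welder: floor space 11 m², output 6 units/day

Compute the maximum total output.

Allowing fractional choices, the relaxed optimum would be about 19.5, but machines are indivisible.
bender + lathe: floor space 9 + 6 = 15 ≤ 16, output 3 + 14 = 17.
grinder + lathe: floor space 8 + 6 = 14 ≤ 16, output 4 + 14 = 18.
Best is grinder and lathe with total output 18.

18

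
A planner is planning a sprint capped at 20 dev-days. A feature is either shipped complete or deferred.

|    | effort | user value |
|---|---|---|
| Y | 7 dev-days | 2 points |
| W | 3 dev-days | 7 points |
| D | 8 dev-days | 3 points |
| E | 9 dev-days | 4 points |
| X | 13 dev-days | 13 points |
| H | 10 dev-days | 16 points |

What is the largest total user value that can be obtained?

25

W + H: effort 3 + 10 = 13 ≤ 20, user value 7 + 16 = 23.
Y + W + H: effort 7 + 3 + 10 = 20 ≤ 20, user value 2 + 7 + 16 = 25.
Best is Y, W, and H with total user value 25.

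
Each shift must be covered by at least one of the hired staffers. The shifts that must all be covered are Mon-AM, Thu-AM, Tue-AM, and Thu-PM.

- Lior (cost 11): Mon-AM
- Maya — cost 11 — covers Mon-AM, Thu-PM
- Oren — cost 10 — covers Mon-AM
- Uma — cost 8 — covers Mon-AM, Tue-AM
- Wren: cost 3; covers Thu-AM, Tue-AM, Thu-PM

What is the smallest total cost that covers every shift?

Choose Uma and Wren: together they cover Mon-AM, Thu-AM, Tue-AM, Thu-PM — every shift.
Total cost: 8 + 3 = 11.
No cover costs less than 11.

11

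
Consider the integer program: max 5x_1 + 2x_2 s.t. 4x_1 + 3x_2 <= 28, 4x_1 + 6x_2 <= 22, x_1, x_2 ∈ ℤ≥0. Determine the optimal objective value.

(x_1,x_2)=(5,0): 4·5+3·0=20≤28, 4·5+6·0=20≤22, objective 25.
(x_1,x_2)=(4,1): 4·4+3·1=19≤28, 4·4+6·1=22≤22, objective 22.
(x_1,x_2)=(4,0): 4·4+3·0=16≤28, 4·4+6·0=16≤22, objective 20.
The best lattice point is (5,0), giving 25.

25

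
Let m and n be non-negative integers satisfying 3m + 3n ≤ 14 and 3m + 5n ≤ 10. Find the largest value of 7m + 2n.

(m,n)=(3,0) is feasible, giving 21.
(m,n)=(2,0) is feasible, giving 14.
The best lattice point is (3,0), giving 21.

21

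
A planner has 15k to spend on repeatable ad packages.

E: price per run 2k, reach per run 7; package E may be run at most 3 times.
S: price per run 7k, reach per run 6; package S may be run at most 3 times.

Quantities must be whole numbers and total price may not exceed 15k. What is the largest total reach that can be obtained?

27

3×E and 1×S: price 13 ≤ 15, reach 3·7 + 1·6 = 27.
3×E: price 6 ≤ 15, reach 3·7 = 21.
Best is 27.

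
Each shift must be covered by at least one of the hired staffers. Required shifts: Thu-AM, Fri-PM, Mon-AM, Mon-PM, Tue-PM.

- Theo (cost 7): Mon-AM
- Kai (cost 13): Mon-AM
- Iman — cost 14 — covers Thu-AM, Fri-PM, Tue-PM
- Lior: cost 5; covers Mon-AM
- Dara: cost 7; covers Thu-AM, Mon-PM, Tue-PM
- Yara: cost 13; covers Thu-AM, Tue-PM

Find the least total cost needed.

Choose Iman, Lior, and Dara: together they cover Thu-AM, Fri-PM, Mon-AM, Mon-PM, Tue-PM — every shift.
Total cost: 14 + 5 + 7 = 26.
No cover costs less than 26.

26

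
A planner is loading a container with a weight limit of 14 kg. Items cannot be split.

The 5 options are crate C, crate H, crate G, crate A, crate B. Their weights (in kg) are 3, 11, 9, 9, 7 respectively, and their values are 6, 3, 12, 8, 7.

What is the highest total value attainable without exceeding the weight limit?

18

Allowing fractional choices, the relaxed optimum would be about 20.0, but items are indivisible.
crate C + crate A: weight 3 + 9 = 12 ≤ 14, value 6 + 8 = 14.
crate C + crate G: weight 3 + 9 = 12 ≤ 14, value 6 + 12 = 18.
Best is crate C and crate G with total value 18.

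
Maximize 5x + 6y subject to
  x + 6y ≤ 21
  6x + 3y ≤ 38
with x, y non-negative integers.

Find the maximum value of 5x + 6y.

The continuous relaxation peaks at (5, 2.67) with value 41.00; rounding to a feasible lattice point costs some objective.
(x,y)=(5,2) is feasible, giving 37.
(x,y)=(4,2) is feasible, giving 32.
(x,y)=(5,1) is feasible, giving 31.
Maximum is 37 at (x,y)=(5,2).

37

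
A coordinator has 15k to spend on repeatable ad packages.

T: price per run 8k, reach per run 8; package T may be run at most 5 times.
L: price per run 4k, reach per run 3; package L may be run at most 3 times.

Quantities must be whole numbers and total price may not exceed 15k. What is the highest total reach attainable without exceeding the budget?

11

T has the best ratio (8/8); taking only T gives at most 1×8 = 8 (stopped by the price limit).
Mixing does better — 1×T and 1×L: price 12 ≤ 15, reach 1·8 + 1·3 = 11.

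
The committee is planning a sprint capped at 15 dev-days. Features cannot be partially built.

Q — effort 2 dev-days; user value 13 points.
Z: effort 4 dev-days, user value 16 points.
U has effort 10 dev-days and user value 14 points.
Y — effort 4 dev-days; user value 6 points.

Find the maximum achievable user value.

This is an integer program with binary decision variables.
Allowing fractional choices, the relaxed optimum would be about 42.0, but features are indivisible.
Z + U: effort 4 + 10 = 14 ≤ 15, user value 16 + 14 = 30.
Q + Z + Y: effort 2 + 4 + 4 = 10 ≤ 15, user value 13 + 16 + 6 = 35.
Q + Z: effort 2 + 4 = 6 ≤ 15, user value 13 + 16 = 29.
Best is Q, Z, and Y with total user value 35.

35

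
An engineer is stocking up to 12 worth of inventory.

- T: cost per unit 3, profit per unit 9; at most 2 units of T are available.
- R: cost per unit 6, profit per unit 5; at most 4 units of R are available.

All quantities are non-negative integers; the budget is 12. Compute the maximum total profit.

T has the best ratio (9/3); taking only T gives at most 2×9 = 18 (stopped by the supply cap of 2).
Mixing does better — 2×T and 1×R: cost 12 ≤ 12, profit 2·9 + 1·5 = 23.

23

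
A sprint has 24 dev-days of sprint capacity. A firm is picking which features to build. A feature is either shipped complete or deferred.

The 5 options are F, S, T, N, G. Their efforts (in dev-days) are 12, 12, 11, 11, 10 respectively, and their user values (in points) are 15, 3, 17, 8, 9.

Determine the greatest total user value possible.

32

T + G: effort 11 + 10 = 21 ≤ 24, user value 17 + 9 = 26.
F + T: effort 12 + 11 = 23 ≤ 24, user value 15 + 17 = 32.
T + N: effort 11 + 11 = 22 ≤ 24, user value 17 + 8 = 25.
Best is F and T with total user value 32.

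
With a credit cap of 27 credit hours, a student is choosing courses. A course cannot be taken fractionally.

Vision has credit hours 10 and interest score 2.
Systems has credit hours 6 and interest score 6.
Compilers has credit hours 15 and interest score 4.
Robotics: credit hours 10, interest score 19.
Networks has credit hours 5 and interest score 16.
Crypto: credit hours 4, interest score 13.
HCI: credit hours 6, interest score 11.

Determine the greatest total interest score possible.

59

Systems + Robotics + Networks + HCI: credit hours 6 + 10 + 5 + 6 = 27 ≤ 27, interest score 6 + 19 + 16 + 11 = 52.
Systems + Robotics + Networks + Crypto: credit hours 6 + 10 + 5 + 4 = 25 ≤ 27, interest score 6 + 19 + 16 + 13 = 54.
Robotics + Networks + Crypto + HCI: credit hours 10 + 5 + 4 + 6 = 25 ≤ 27, interest score 19 + 16 + 13 + 11 = 59.
Best is Robotics, Networks, Crypto, and HCI with total interest score 59.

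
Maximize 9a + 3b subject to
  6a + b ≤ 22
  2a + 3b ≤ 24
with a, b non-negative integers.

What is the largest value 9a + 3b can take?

The continuous relaxation peaks at (2.62, 6.25) with value 42.38; rounding to a feasible lattice point costs some objective.
(a,b)=(3,4) is feasible, giving 39.
(a,b)=(3,3) is feasible, giving 36.
(a,b)=(2,6) is feasible, giving 36.
Maximum is 39 at (a,b)=(3,4).

39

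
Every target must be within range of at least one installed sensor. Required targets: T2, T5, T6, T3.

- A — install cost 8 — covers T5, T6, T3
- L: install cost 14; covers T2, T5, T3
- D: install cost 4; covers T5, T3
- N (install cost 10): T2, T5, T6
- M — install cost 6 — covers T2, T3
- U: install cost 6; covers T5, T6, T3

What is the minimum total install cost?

12

The greedy cost-per-new-target heuristic would pick D and N for 14, but a cheaper cover exists.
Choose M and U: together they cover T2, T5, T6, T3 — every target.
Total install cost: 6 + 6 = 12.
No cover costs less than 12.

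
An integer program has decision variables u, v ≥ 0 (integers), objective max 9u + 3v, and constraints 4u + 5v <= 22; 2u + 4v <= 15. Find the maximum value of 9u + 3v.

45

The continuous relaxation peaks at (5.5, 0) with value 49.50; rounding to a feasible lattice point costs some objective.
(u,v)=(5,0): 4·5+5·0=20≤22, 2·5+4·0=10≤15, objective 45.
(u,v)=(4,1): 4·4+5·1=21≤22, 2·4+4·1=12≤15, objective 39.
(u,v)=(4,0): 4·4+5·0=16≤22, 2·4+4·0=8≤15, objective 36.
No feasible integer point exceeds 45.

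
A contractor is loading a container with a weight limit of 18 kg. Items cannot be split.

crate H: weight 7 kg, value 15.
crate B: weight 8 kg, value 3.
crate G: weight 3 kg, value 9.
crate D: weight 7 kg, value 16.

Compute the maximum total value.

Treat it as a binary knapsack problem.
Take crate H, crate G, and crate D: weight 7 + 3 + 7 = 17 ≤ 18, value 15 + 9 + 16 = 40.
No other feasible combination does better.

40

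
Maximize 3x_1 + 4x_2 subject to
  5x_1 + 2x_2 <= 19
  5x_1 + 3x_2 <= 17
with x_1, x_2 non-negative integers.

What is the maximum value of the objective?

(x_1,x_2)=(0,5) is feasible, giving 20.
(x_1,x_2)=(1,4) is feasible, giving 19.
(x_1,x_2)=(0,4) is feasible, giving 16.
No feasible integer point exceeds 20.

20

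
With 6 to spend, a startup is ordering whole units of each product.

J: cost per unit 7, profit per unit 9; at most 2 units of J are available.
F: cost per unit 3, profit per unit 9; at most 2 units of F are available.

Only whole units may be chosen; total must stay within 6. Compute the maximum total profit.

F has the best ratio (9/3); taking only F gives at most 2×9 = 18 (stopped by the cost limit).
Optimal: 2×F: cost 6 ≤ 6, profit 2·9 = 18.

18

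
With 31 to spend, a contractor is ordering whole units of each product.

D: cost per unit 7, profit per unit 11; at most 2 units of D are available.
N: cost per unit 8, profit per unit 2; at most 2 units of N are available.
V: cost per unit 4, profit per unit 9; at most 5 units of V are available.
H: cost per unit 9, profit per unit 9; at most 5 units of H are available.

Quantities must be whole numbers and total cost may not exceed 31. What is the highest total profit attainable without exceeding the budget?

58

Take 2×D and 4×V: cost 30 ≤ 31, profit 2·11 + 4·9 = 58.
No other integer combination yields more.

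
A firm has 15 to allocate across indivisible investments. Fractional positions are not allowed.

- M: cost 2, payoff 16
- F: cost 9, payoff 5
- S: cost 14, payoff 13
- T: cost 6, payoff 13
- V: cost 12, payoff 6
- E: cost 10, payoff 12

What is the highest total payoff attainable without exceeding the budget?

This is a 0-1 knapsack instance.
Take M and T: cost 2 + 6 = 8 ≤ 15, payoff 16 + 13 = 29.
No other feasible combination does better.

29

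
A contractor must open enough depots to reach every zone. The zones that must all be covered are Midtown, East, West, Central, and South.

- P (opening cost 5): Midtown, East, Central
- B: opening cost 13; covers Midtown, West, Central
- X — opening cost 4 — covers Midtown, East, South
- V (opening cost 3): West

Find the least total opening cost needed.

Choose P, X, and V: together they cover Midtown, East, West, Central, South — every zone.
Total opening cost: 5 + 4 + 3 = 12.
No cover costs less than 12.

12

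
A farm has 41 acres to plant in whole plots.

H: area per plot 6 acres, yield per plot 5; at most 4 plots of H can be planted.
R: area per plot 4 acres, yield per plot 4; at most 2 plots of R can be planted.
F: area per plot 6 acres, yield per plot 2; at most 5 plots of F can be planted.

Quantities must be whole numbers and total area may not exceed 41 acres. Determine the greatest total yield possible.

30

R has the best ratio (4/4); taking only R gives at most 2×4 = 8 (stopped by the supply cap of 2).
Mixing does better — 4×H, 2×R, and 1×F: area 38 ≤ 41, yield 4·5 + 2·4 + 1·2 = 30.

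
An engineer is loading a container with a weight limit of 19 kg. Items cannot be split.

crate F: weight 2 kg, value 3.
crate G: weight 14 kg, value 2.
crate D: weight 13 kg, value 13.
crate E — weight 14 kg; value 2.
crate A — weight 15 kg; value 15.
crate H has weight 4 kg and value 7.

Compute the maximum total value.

Take crate F, crate D, and crate H: weight 2 + 13 + 4 = 19 ≤ 19, value 3 + 13 + 7 = 23.
No other feasible combination does better.

23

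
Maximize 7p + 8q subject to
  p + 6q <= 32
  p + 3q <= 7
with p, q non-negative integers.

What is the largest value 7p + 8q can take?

49

(p,q)=(7,0): 1·7+6·0=7≤32, 1·7+3·0=7≤7, objective 49.
(p,q)=(6,0): 1·6+6·0=6≤32, 1·6+3·0=6≤7, objective 42.
The best lattice point is (7,0), giving 49.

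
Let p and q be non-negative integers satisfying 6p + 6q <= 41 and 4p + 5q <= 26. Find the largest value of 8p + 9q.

The continuous relaxation peaks at (6.5, 0) with value 52.00; rounding to a feasible lattice point costs some objective.
(p,q)=(4,2): 6·4+6·2=36≤41, 4·4+5·2=26≤26, objective 50.
(p,q)=(5,1): 6·5+6·1=36≤41, 4·5+5·1=25≤26, objective 49.
(p,q)=(6,0): 6·6+6·0=36≤41, 4·6+5·0=24≤26, objective 48.
No feasible integer point exceeds 50.

50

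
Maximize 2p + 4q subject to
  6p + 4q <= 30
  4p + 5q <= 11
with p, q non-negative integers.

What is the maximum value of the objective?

Relaxing integrality, the LP optimum is 8.80 at (p,q) = (0, 2.2), which is not an integer point.
(p,q)=(0,2): 6·0+4·2=8≤30, 4·0+5·2=10≤11, objective 8.
(p,q)=(1,1): 6·1+4·1=10≤30, 4·1+5·1=9≤11, objective 6.
(p,q)=(0,1): 6·0+4·1=4≤30, 4·0+5·1=5≤11, objective 4.
Maximum is 8 at (p,q)=(0,2).

8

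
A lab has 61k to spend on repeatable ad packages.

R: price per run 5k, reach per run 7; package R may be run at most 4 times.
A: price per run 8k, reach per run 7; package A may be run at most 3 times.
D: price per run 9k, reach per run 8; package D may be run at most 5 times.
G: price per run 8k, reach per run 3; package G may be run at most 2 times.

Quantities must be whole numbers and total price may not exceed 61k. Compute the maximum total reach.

61

3×R and 5×D: price 60 ≤ 61, reach 3·7 + 5·8 = 61.
3×R, 1×A, and 4×D: price 59 ≤ 61, reach 3·7 + 1·7 + 4·8 = 60.
Best is 61.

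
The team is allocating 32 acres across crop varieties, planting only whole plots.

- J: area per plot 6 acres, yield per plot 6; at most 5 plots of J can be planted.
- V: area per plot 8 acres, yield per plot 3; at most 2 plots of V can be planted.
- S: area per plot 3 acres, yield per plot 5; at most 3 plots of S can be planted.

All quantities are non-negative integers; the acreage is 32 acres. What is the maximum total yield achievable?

Take 4×J and 2×S: area 30 ≤ 32, yield 4·6 + 2·5 = 34.
No other integer combination yields more.

34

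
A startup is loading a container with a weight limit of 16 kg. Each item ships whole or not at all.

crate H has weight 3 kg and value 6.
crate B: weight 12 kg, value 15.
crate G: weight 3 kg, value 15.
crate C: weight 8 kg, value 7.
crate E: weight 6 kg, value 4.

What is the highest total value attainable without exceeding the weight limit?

This is an integer program with binary decision variables.
crate H + crate G + crate C: weight 3 + 3 + 8 = 14 ≤ 16, value 6 + 15 + 7 = 28.
crate B + crate G: weight 12 + 3 = 15 ≤ 16, value 15 + 15 = 30.
crate H + crate G + crate E: weight 3 + 3 + 6 = 12 ≤ 16, value 6 + 15 + 4 = 25.
Best is crate B and crate G with total value 30.

30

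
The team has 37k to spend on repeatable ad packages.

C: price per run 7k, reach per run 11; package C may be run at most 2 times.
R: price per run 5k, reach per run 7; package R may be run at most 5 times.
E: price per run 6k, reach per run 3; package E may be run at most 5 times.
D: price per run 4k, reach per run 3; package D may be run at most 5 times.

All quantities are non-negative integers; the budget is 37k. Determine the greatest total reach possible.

50

C has the best ratio (11/7); taking only C gives at most 2×11 = 22 (stopped by the supply cap of 2).
Mixing does better — 2×C and 4×R: price 34 ≤ 37, reach 2·11 + 4·7 = 50.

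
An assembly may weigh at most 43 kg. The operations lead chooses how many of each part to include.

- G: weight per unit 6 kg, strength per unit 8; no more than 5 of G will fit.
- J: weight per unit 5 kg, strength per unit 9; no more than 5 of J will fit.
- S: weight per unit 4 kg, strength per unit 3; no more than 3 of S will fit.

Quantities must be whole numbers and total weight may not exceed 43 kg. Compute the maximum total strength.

69

Take 3×G and 5×J: weight 43 ≤ 43, strength 3·8 + 5·9 = 69.
J has the best ratio (9/5) and is taken to its limit of 5; remaining capacity is filled optimally with the others.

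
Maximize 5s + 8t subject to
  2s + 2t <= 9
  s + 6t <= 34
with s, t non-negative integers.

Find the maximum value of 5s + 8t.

Relaxing integrality, the LP optimum is 36.00 at (s,t) = (0, 4.5), which is not an integer point.
(s,t)=(0,4): 2·0+2·4=8≤9, 1·0+6·4=24≤34, objective 32.
(s,t)=(1,3): 2·1+2·3=8≤9, 1·1+6·3=19≤34, objective 29.
(s,t)=(0,3): 2·0+2·3=6≤9, 1·0+6·3=18≤34, objective 24.
The best lattice point is (0,4), giving 32.

32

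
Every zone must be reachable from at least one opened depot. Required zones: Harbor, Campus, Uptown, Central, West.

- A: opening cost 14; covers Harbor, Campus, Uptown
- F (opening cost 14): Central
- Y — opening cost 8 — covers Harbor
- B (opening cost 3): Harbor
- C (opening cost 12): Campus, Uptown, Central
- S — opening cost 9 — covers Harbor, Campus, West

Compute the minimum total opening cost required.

The greedy cost-per-new-zone heuristic would pick B, C, and S for 24, but a cheaper cover exists.
Choose C and S: together they cover Harbor, Campus, Uptown, Central, West — every zone.
Total opening cost: 12 + 9 = 21.
No cover costs less than 21.

21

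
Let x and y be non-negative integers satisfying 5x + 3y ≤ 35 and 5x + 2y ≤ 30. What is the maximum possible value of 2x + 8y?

(x,y)=(0,11): 5·0+3·11=33≤35, 5·0+2·11=22≤30, objective 88.
(x,y)=(1,10): 5·1+3·10=35≤35, 5·1+2·10=25≤30, objective 82.
(x,y)=(0,10): 5·0+3·10=30≤35, 5·0+2·10=20≤30, objective 80.
No feasible integer point exceeds 88.

88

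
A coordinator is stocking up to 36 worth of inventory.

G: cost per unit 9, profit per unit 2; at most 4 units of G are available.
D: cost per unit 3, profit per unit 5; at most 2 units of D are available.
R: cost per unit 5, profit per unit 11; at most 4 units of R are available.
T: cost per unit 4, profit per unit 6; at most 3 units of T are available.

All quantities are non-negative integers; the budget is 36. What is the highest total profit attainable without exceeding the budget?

67

1×D, 4×R, and 3×T: cost 35 ≤ 36, profit 1·5 + 4·11 + 3·6 = 67.
2×D, 4×R, and 2×T: cost 34 ≤ 36, profit 2·5 + 4·11 + 2·6 = 66.
Best is 67.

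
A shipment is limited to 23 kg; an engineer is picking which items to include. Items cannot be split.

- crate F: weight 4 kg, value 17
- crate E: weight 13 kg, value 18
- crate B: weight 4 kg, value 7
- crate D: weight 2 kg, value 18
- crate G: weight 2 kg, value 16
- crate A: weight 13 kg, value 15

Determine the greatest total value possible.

Allowing fractional choices, the relaxed optimum would be about 73.2, but items are indivisible.
crate F + crate D + crate G + crate A: weight 4 + 2 + 2 + 13 = 21 ≤ 23, value 17 + 18 + 16 + 15 = 66.
crate F + crate E + crate D + crate G: weight 4 + 13 + 2 + 2 = 21 ≤ 23, value 17 + 18 + 18 + 16 = 69.
crate F + crate E + crate B + crate D: weight 4 + 13 + 4 + 2 = 23 ≤ 23, value 17 + 18 + 7 + 18 = 60.
Best is crate F, crate E, crate D, and crate G with total value 69.

69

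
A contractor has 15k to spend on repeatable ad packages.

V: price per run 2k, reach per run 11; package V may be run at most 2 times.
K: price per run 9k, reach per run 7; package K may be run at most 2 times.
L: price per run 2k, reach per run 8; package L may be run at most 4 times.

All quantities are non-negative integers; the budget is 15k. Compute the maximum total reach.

54

Take 2×V and 4×L: price 12 ≤ 15, reach 2·11 + 4·8 = 54.
V has the best ratio (11/2) and is taken to its limit of 2; remaining capacity is filled optimally with the others.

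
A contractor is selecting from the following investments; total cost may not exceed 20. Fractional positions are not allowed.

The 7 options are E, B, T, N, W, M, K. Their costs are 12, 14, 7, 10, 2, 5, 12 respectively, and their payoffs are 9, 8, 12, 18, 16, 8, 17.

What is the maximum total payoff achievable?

Take T, N, and W: cost 7 + 10 + 2 = 19 ≤ 20, payoff 12 + 18 + 16 = 46.
No other feasible combination does better.

46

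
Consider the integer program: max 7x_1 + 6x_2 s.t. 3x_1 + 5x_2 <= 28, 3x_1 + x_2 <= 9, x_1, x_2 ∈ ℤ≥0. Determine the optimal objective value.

37

The continuous relaxation peaks at (1.42, 4.75) with value 38.42; rounding to a feasible lattice point costs some objective.
(x_1,x_2)=(1,5): 3·1+5·5=28≤28, 3·1+1·5=8≤9, objective 37.
(x_1,x_2)=(2,3): 3·2+5·3=21≤28, 3·2+1·3=9≤9, objective 32.
(x_1,x_2)=(1,4): 3·1+5·4=23≤28, 3·1+1·4=7≤9, objective 31.
No feasible integer point exceeds 37.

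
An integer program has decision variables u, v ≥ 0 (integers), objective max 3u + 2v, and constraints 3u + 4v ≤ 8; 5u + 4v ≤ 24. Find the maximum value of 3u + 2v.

(u,v)=(2,0): 3·2+4·0=6≤8, 5·2+4·0=10≤24, objective 6.
(u,v)=(1,1): 3·1+4·1=7≤8, 5·1+4·1=9≤24, objective 5.
(u,v)=(1,0): 3·1+4·0=3≤8, 5·1+4·0=5≤24, objective 3.
No feasible integer point exceeds 6.

6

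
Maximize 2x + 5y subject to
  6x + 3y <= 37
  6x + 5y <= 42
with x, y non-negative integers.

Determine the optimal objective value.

40

Relaxing integrality, the LP optimum is 42.00 at (x,y) = (0, 8.4), which is not an integer point.
(x,y)=(0,8): 6·0+3·8=24≤37, 6·0+5·8=40≤42, objective 40.
(x,y)=(1,7): 6·1+3·7=27≤37, 6·1+5·7=41≤42, objective 37.
(x,y)=(0,7): 6·0+3·7=21≤37, 6·0+5·7=35≤42, objective 35.
Maximum is 40 at (x,y)=(0,8).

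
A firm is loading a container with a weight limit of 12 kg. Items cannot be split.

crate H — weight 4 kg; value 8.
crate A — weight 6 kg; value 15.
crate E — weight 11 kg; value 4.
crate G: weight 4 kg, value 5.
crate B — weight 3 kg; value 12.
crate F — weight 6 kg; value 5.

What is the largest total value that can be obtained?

27

Allowing fractional choices, the relaxed optimum would be about 33.0, but items are indivisible.
crate H + crate G + crate B: weight 4 + 4 + 3 = 11 ≤ 12, value 8 + 5 + 12 = 25.
crate A + crate B: weight 6 + 3 = 9 ≤ 12, value 15 + 12 = 27.
Best is crate A and crate B with total value 27.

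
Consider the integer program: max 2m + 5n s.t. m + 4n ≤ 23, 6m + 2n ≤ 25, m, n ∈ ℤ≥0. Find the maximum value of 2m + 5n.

Relaxing integrality, the LP optimum is 30.59 at (m,n) = (2.45, 5.14), which is not an integer point.
(m,n)=(2,5): 1·2+4·5=22≤23, 6·2+2·5=22≤25, objective 29.
(m,n)=(1,5): 1·1+4·5=21≤23, 6·1+2·5=16≤25, objective 27.
(m,n)=(2,4): 1·2+4·4=18≤23, 6·2+2·4=20≤25, objective 24.
(m,n)=(1,4): 1·1+4·4=17≤23, 6·1+2·4=14≤25, objective 22.
No feasible integer point exceeds 29.

29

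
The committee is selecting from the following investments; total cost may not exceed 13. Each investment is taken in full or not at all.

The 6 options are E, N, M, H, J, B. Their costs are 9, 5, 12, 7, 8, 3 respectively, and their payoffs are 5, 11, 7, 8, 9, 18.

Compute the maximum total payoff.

N + B: cost 5 + 3 = 8 ≤ 13, payoff 11 + 18 = 29.
J + B: cost 8 + 3 = 11 ≤ 13, payoff 9 + 18 = 27.
Best is N and B with total payoff 29.

29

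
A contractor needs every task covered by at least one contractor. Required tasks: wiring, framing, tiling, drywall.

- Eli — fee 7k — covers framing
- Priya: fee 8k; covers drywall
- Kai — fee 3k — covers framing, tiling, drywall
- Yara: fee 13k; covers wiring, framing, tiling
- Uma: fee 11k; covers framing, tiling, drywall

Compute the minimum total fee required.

Choose Kai and Yara: together they cover wiring, framing, tiling, drywall — every task.
Total fee: 3 + 13 = 16.
No cover costs less than 16.

16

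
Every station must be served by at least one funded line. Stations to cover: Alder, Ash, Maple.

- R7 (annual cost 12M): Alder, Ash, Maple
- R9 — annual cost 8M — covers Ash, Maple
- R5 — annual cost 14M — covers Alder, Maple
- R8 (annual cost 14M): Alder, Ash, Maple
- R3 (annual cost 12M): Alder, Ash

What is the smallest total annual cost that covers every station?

12

R7 alone covers Alder, Ash, Maple — every station.
Total annual cost: 12.
No cover costs less than 12.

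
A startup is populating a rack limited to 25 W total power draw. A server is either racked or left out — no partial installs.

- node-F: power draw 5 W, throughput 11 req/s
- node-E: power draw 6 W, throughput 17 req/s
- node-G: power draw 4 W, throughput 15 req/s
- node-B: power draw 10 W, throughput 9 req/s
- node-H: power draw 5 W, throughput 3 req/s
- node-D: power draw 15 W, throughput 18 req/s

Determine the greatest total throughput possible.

node-F + node-E + node-G + node-B: power draw 5 + 6 + 4 + 10 = 25 ≤ 25, throughput 11 + 17 + 15 + 9 = 52.
node-E + node-G + node-D: power draw 6 + 4 + 15 = 25 ≤ 25, throughput 17 + 15 + 18 = 50.
Best is node-F, node-E, node-G, and node-B with total throughput 52.

52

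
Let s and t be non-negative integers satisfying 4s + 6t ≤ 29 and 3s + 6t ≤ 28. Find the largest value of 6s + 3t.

42

(s,t)=(7,0) is feasible, giving 42.
(s,t)=(6,0) is feasible, giving 36.
The best lattice point is (7,0), giving 42.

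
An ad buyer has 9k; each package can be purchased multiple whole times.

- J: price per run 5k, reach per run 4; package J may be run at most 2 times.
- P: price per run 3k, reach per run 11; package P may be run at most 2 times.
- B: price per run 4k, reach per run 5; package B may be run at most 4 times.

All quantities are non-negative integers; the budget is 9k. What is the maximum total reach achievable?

22

1×P and 1×B: price 7 ≤ 9, reach 1·11 + 1·5 = 16.
2×P: price 6 ≤ 9, reach 2·11 = 22.
Best is 22.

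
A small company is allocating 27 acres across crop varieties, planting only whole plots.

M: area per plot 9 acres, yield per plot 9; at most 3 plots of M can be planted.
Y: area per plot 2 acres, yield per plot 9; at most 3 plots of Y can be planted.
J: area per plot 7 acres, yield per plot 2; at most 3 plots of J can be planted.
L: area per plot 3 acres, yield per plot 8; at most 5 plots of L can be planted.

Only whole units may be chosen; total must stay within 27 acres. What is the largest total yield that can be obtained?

68

Y has the best ratio (9/2); taking only Y gives at most 3×9 = 27 (stopped by the supply cap of 3).
Mixing does better — 1×M, 3×Y, and 4×L: area 27 ≤ 27, yield 1·9 + 3·9 + 4·8 = 68.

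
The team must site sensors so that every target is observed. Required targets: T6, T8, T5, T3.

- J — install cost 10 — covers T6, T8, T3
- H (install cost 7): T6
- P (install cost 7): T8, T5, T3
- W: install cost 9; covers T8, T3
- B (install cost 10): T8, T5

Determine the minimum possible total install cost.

14

Choose H and P: together they cover T6, T8, T5, T3 — every target.
Total install cost: 7 + 7 = 14.
No cover costs less than 14.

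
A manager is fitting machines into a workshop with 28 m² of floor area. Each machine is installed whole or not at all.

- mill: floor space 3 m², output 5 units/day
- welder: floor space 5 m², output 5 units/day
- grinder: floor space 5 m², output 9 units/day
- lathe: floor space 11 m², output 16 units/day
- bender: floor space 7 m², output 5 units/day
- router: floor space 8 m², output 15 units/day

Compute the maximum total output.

Allowing fractional choices, the relaxed optimum would be about 46.0, but machines are indivisible.
mill + grinder + lathe + router: floor space 3 + 5 + 11 + 8 = 27 ≤ 28, output 5 + 9 + 16 + 15 = 45.
mill + welder + lathe + router: floor space 3 + 5 + 11 + 8 = 27 ≤ 28, output 5 + 5 + 16 + 15 = 41.
Best is mill, grinder, lathe, and router with total output 45.

45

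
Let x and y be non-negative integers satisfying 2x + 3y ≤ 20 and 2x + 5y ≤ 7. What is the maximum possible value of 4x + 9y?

The continuous relaxation peaks at (3.5, 0) with value 14.00; rounding to a feasible lattice point costs some objective.
(x,y)=(1,1): 2·1+3·1=5≤20, 2·1+5·1=7≤7, objective 13.
(x,y)=(3,0): 2·3+3·0=6≤20, 2·3+5·0=6≤7, objective 12.
The best lattice point is (1,1), giving 13.

13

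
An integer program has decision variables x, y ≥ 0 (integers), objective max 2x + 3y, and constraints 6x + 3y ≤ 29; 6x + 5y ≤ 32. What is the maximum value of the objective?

(x,y)=(0,6): 6·0+3·6=18≤29, 6·0+5·6=30≤32, objective 18.
(x,y)=(1,5): 6·1+3·5=21≤29, 6·1+5·5=31≤32, objective 17.
(x,y)=(0,5): 6·0+3·5=15≤29, 6·0+5·5=25≤32, objective 15.
The best lattice point is (0,6), giving 18.

18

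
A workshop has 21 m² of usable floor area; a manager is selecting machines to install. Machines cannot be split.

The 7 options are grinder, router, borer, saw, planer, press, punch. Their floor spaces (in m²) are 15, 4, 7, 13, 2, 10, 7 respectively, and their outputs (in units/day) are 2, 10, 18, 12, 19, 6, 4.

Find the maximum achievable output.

51

Allowing fractional choices, the relaxed optimum would be about 54.4, but machines are indivisible.
router + borer + planer: floor space 4 + 7 + 2 = 13 ≤ 21, output 10 + 18 + 19 = 47.
borer + planer + press: floor space 7 + 2 + 10 = 19 ≤ 21, output 18 + 19 + 6 = 43.
router + borer + planer + punch: floor space 4 + 7 + 2 + 7 = 20 ≤ 21, output 10 + 18 + 19 + 4 = 51.
Best is router, borer, planer, and punch with total output 51.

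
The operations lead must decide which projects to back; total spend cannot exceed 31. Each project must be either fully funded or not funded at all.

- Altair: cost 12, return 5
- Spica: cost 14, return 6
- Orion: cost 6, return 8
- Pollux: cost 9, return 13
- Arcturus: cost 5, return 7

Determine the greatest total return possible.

Spica + Orion + Pollux: cost 14 + 6 + 9 = 29 ≤ 31, return 6 + 8 + 13 = 27.
Orion + Pollux + Arcturus: cost 6 + 9 + 5 = 20 ≤ 31, return 8 + 13 + 7 = 28.
Altair + Orion + Pollux: cost 12 + 6 + 9 = 27 ≤ 31, return 5 + 8 + 13 = 26.
Best is Orion, Pollux, and Arcturus with total return 28.

28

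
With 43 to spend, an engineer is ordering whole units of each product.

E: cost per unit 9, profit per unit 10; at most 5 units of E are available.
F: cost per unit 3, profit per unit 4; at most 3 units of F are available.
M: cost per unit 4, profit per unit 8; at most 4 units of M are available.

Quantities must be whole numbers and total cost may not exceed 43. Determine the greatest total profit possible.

This is a bounded integer knapsack.
Take 2×E, 3×F, and 4×M: cost 43 ≤ 43, profit 2·10 + 3·4 + 4·8 = 64.
M has the best ratio (8/4) and is taken to its limit of 4; remaining capacity is filled optimally with the others.

64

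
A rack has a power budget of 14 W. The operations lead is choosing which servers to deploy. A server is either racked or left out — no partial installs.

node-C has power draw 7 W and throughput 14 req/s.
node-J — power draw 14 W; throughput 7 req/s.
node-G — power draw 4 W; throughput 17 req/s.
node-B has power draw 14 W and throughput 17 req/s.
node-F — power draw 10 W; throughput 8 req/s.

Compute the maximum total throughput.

31

This is a 0-1 knapsack instance.
Allowing fractional choices, the relaxed optimum would be about 34.6, but servers are indivisible.
node-C + node-G: power draw 7 + 4 = 11 ≤ 14, throughput 14 + 17 = 31.
node-G: power draw 4 ≤ 14, throughput 17.
node-G + node-F: power draw 4 + 10 = 14 ≤ 14, throughput 17 + 8 = 25.
Best is node-C and node-G with total throughput 31.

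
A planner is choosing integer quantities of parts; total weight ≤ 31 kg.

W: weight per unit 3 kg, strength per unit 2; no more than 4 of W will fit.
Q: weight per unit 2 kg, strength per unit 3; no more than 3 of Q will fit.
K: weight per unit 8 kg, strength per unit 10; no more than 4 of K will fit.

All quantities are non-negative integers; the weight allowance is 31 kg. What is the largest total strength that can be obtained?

39

3×Q and 3×K: weight 30 ≤ 31, strength 3·3 + 3·10 = 39.
1×W, 2×Q, and 3×K: weight 31 ≤ 31, strength 1·2 + 2·3 + 3·10 = 38.
Best is 39.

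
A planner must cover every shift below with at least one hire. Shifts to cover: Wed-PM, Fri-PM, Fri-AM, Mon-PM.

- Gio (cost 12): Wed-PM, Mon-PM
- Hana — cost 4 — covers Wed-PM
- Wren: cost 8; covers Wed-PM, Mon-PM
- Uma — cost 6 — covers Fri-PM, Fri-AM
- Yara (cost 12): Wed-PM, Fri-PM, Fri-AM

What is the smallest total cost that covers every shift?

14

The greedy cost-per-new-shift heuristic would pick Uma, Hana, and Wren for 18, but a cheaper cover exists.
Choose Wren and Uma: together they cover Wed-PM, Fri-PM, Fri-AM, Mon-PM — every shift.
Total cost: 8 + 6 = 14.
No cover costs less than 14.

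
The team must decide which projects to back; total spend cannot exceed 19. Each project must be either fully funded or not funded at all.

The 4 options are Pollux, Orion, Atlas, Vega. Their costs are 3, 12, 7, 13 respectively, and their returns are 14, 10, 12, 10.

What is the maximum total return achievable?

Take Pollux and Atlas: cost 3 + 7 = 10 ≤ 19, return 14 + 12 = 26.
No other feasible combination does better.

26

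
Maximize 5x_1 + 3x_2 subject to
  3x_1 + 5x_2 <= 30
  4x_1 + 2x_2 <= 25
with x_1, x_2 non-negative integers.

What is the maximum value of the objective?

31

Relaxing integrality, the LP optimum is 32.86 at (x_1,x_2) = (4.64, 3.21), which is not an integer point.
(x_1,x_2)=(5,2): 3·5+5·2=25≤30, 4·5+2·2=24≤25, objective 31.
(x_1,x_2)=(4,3): 3·4+5·3=27≤30, 4·4+2·3=22≤25, objective 29.
(x_1,x_2)=(5,1): 3·5+5·1=20≤30, 4·5+2·1=22≤25, objective 28.
The best lattice point is (5,2), giving 31.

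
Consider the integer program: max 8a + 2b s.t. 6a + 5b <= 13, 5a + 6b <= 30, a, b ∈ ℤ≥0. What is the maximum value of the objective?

Relaxing integrality, the LP optimum is 17.33 at (a,b) = (2.17, 0), which is not an integer point.
(a,b)=(2,0): 6·2+5·0=12≤13, 5·2+6·0=10≤30, objective 16.
(a,b)=(1,1): 6·1+5·1=11≤13, 5·1+6·1=11≤30, objective 10.
The best lattice point is (2,0), giving 16.

16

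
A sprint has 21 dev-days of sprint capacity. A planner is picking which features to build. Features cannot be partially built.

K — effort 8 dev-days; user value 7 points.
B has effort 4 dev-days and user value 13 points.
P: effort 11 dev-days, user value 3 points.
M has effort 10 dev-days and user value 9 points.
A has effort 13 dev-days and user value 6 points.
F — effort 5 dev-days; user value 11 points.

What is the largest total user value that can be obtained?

Take B, M, and F: effort 4 + 10 + 5 = 19 ≤ 21, user value 13 + 9 + 11 = 33.
No other feasible combination does better.

33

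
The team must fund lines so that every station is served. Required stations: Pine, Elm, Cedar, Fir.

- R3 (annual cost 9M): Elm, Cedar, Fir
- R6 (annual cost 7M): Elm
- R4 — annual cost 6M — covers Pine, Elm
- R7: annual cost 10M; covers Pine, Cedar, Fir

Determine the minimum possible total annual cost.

15

Choose R3 and R4: together they cover Pine, Elm, Cedar, Fir — every station.
Total annual cost: 9 + 6 = 15.
No cover costs less than 15.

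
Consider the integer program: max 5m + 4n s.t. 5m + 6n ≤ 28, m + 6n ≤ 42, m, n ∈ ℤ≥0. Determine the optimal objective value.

25

The continuous relaxation peaks at (5.6, 0) with value 28.00; rounding to a feasible lattice point costs some objective.
(m,n)=(5,0): 5·5+6·0=25≤28, 1·5+6·0=5≤42, objective 25.
(m,n)=(4,1): 5·4+6·1=26≤28, 1·4+6·1=10≤42, objective 24.
(m,n)=(4,0): 5·4+6·0=20≤28, 1·4+6·0=4≤42, objective 20.
The best lattice point is (5,0), giving 25.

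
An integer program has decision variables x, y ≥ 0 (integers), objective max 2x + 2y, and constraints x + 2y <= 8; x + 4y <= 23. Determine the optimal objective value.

(x,y)=(8,0): 1·8+2·0=8≤8, 1·8+4·0=8≤23, objective 16.
(x,y)=(7,0): 1·7+2·0=7≤8, 1·7+4·0=7≤23, objective 14.
No feasible integer point exceeds 16.

16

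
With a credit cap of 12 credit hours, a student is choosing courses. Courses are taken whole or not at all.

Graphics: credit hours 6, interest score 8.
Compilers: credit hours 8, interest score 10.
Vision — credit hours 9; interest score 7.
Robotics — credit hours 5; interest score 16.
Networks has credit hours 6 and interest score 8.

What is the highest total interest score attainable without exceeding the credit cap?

Treat it as a binary knapsack problem.
Allowing fractional choices, the relaxed optimum would be about 25.3, but courses are indivisible.
Graphics + Robotics: credit hours 6 + 5 = 11 ≤ 12, interest score 8 + 16 = 24.
Robotics + Networks: credit hours 5 + 6 = 11 ≤ 12, interest score 16 + 8 = 24.
The maximum interest score is 24; one optimal choice is Graphics and Robotics.

24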